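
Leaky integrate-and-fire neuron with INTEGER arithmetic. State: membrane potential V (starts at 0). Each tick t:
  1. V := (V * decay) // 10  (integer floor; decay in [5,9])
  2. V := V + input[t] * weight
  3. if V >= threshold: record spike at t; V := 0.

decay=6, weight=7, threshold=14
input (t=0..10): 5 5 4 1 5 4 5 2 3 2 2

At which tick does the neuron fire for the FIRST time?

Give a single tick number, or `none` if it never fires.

t=0: input=5 -> V=0 FIRE
t=1: input=5 -> V=0 FIRE
t=2: input=4 -> V=0 FIRE
t=3: input=1 -> V=7
t=4: input=5 -> V=0 FIRE
t=5: input=4 -> V=0 FIRE
t=6: input=5 -> V=0 FIRE
t=7: input=2 -> V=0 FIRE
t=8: input=3 -> V=0 FIRE
t=9: input=2 -> V=0 FIRE
t=10: input=2 -> V=0 FIRE

Answer: 0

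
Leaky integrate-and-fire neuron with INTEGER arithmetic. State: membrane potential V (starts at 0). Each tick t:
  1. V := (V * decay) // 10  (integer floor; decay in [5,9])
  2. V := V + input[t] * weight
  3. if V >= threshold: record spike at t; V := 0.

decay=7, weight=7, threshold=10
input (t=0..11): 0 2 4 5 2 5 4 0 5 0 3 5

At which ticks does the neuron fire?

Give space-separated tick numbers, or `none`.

t=0: input=0 -> V=0
t=1: input=2 -> V=0 FIRE
t=2: input=4 -> V=0 FIRE
t=3: input=5 -> V=0 FIRE
t=4: input=2 -> V=0 FIRE
t=5: input=5 -> V=0 FIRE
t=6: input=4 -> V=0 FIRE
t=7: input=0 -> V=0
t=8: input=5 -> V=0 FIRE
t=9: input=0 -> V=0
t=10: input=3 -> V=0 FIRE
t=11: input=5 -> V=0 FIRE

Answer: 1 2 3 4 5 6 8 10 11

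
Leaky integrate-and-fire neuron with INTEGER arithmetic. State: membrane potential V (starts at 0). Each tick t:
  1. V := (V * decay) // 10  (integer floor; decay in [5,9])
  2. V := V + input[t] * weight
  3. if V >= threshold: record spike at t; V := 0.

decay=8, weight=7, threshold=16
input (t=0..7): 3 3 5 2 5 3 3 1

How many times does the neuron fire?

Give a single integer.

Answer: 6

Derivation:
t=0: input=3 -> V=0 FIRE
t=1: input=3 -> V=0 FIRE
t=2: input=5 -> V=0 FIRE
t=3: input=2 -> V=14
t=4: input=5 -> V=0 FIRE
t=5: input=3 -> V=0 FIRE
t=6: input=3 -> V=0 FIRE
t=7: input=1 -> V=7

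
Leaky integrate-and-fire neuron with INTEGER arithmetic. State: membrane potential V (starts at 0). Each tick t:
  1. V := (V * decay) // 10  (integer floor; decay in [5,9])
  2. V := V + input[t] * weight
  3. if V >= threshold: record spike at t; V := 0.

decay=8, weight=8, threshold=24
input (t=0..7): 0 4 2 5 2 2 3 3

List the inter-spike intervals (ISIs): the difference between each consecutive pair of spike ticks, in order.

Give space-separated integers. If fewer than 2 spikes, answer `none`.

t=0: input=0 -> V=0
t=1: input=4 -> V=0 FIRE
t=2: input=2 -> V=16
t=3: input=5 -> V=0 FIRE
t=4: input=2 -> V=16
t=5: input=2 -> V=0 FIRE
t=6: input=3 -> V=0 FIRE
t=7: input=3 -> V=0 FIRE

Answer: 2 2 1 1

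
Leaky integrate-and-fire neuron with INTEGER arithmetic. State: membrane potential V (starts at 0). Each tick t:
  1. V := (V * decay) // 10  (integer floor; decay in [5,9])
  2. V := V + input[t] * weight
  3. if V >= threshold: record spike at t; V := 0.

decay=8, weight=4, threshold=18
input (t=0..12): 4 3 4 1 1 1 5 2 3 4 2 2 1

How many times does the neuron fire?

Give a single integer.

Answer: 4

Derivation:
t=0: input=4 -> V=16
t=1: input=3 -> V=0 FIRE
t=2: input=4 -> V=16
t=3: input=1 -> V=16
t=4: input=1 -> V=16
t=5: input=1 -> V=16
t=6: input=5 -> V=0 FIRE
t=7: input=2 -> V=8
t=8: input=3 -> V=0 FIRE
t=9: input=4 -> V=16
t=10: input=2 -> V=0 FIRE
t=11: input=2 -> V=8
t=12: input=1 -> V=10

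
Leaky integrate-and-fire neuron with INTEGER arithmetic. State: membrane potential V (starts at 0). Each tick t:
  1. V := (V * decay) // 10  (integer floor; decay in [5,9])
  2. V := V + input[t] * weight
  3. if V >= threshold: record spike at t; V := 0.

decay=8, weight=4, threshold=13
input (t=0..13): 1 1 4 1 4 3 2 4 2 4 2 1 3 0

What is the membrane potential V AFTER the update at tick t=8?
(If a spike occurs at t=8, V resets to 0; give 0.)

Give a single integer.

Answer: 8

Derivation:
t=0: input=1 -> V=4
t=1: input=1 -> V=7
t=2: input=4 -> V=0 FIRE
t=3: input=1 -> V=4
t=4: input=4 -> V=0 FIRE
t=5: input=3 -> V=12
t=6: input=2 -> V=0 FIRE
t=7: input=4 -> V=0 FIRE
t=8: input=2 -> V=8
t=9: input=4 -> V=0 FIRE
t=10: input=2 -> V=8
t=11: input=1 -> V=10
t=12: input=3 -> V=0 FIRE
t=13: input=0 -> V=0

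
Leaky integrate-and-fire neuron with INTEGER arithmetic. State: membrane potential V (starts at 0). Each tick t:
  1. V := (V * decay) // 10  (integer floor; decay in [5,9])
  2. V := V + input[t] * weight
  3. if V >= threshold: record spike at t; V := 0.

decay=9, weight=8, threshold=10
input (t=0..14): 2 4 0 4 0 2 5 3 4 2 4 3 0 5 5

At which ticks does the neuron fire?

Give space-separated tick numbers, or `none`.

t=0: input=2 -> V=0 FIRE
t=1: input=4 -> V=0 FIRE
t=2: input=0 -> V=0
t=3: input=4 -> V=0 FIRE
t=4: input=0 -> V=0
t=5: input=2 -> V=0 FIRE
t=6: input=5 -> V=0 FIRE
t=7: input=3 -> V=0 FIRE
t=8: input=4 -> V=0 FIRE
t=9: input=2 -> V=0 FIRE
t=10: input=4 -> V=0 FIRE
t=11: input=3 -> V=0 FIRE
t=12: input=0 -> V=0
t=13: input=5 -> V=0 FIRE
t=14: input=5 -> V=0 FIRE

Answer: 0 1 3 5 6 7 8 9 10 11 13 14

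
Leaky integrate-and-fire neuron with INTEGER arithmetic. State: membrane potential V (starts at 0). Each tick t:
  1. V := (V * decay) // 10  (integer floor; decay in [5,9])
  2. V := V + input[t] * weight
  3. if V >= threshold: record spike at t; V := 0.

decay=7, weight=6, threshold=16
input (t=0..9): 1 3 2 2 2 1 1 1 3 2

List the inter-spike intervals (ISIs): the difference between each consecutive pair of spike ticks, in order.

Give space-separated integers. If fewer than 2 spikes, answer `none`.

Answer: 2 4 1

Derivation:
t=0: input=1 -> V=6
t=1: input=3 -> V=0 FIRE
t=2: input=2 -> V=12
t=3: input=2 -> V=0 FIRE
t=4: input=2 -> V=12
t=5: input=1 -> V=14
t=6: input=1 -> V=15
t=7: input=1 -> V=0 FIRE
t=8: input=3 -> V=0 FIRE
t=9: input=2 -> V=12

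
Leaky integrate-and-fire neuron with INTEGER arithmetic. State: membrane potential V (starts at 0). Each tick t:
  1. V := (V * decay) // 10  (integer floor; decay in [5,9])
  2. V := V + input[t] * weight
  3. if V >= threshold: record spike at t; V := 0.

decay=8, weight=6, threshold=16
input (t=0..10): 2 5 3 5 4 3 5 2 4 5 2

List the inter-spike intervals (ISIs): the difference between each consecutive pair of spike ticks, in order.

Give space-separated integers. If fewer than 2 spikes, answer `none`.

t=0: input=2 -> V=12
t=1: input=5 -> V=0 FIRE
t=2: input=3 -> V=0 FIRE
t=3: input=5 -> V=0 FIRE
t=4: input=4 -> V=0 FIRE
t=5: input=3 -> V=0 FIRE
t=6: input=5 -> V=0 FIRE
t=7: input=2 -> V=12
t=8: input=4 -> V=0 FIRE
t=9: input=5 -> V=0 FIRE
t=10: input=2 -> V=12

Answer: 1 1 1 1 1 2 1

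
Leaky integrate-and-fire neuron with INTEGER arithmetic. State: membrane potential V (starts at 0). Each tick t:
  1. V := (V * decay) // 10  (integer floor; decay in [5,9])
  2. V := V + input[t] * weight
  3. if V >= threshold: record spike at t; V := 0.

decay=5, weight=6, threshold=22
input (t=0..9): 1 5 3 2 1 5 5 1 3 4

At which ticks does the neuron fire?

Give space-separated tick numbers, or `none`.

t=0: input=1 -> V=6
t=1: input=5 -> V=0 FIRE
t=2: input=3 -> V=18
t=3: input=2 -> V=21
t=4: input=1 -> V=16
t=5: input=5 -> V=0 FIRE
t=6: input=5 -> V=0 FIRE
t=7: input=1 -> V=6
t=8: input=3 -> V=21
t=9: input=4 -> V=0 FIRE

Answer: 1 5 6 9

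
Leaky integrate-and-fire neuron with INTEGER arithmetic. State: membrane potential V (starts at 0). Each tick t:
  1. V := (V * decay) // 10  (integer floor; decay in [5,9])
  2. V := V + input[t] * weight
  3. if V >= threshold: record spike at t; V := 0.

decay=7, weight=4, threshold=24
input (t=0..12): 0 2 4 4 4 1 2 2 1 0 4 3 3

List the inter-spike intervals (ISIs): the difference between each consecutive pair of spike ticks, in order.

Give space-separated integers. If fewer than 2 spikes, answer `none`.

t=0: input=0 -> V=0
t=1: input=2 -> V=8
t=2: input=4 -> V=21
t=3: input=4 -> V=0 FIRE
t=4: input=4 -> V=16
t=5: input=1 -> V=15
t=6: input=2 -> V=18
t=7: input=2 -> V=20
t=8: input=1 -> V=18
t=9: input=0 -> V=12
t=10: input=4 -> V=0 FIRE
t=11: input=3 -> V=12
t=12: input=3 -> V=20

Answer: 7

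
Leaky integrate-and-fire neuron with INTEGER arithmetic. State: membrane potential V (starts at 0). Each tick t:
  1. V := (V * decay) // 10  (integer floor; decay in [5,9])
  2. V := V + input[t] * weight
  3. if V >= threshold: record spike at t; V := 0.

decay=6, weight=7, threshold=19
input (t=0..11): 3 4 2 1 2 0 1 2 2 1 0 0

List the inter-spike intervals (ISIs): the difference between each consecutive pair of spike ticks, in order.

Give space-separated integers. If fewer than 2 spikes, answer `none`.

t=0: input=3 -> V=0 FIRE
t=1: input=4 -> V=0 FIRE
t=2: input=2 -> V=14
t=3: input=1 -> V=15
t=4: input=2 -> V=0 FIRE
t=5: input=0 -> V=0
t=6: input=1 -> V=7
t=7: input=2 -> V=18
t=8: input=2 -> V=0 FIRE
t=9: input=1 -> V=7
t=10: input=0 -> V=4
t=11: input=0 -> V=2

Answer: 1 3 4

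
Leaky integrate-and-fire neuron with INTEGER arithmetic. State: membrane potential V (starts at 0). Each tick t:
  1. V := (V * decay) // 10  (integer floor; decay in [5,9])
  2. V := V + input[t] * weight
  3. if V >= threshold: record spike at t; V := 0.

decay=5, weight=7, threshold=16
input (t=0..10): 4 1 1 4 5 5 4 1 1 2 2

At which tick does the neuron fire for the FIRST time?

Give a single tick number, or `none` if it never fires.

Answer: 0

Derivation:
t=0: input=4 -> V=0 FIRE
t=1: input=1 -> V=7
t=2: input=1 -> V=10
t=3: input=4 -> V=0 FIRE
t=4: input=5 -> V=0 FIRE
t=5: input=5 -> V=0 FIRE
t=6: input=4 -> V=0 FIRE
t=7: input=1 -> V=7
t=8: input=1 -> V=10
t=9: input=2 -> V=0 FIRE
t=10: input=2 -> V=14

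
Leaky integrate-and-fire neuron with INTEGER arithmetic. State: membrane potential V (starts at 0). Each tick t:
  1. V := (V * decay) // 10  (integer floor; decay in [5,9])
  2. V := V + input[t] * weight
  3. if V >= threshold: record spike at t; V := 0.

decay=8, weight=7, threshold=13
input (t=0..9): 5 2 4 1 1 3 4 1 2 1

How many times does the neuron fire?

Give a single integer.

t=0: input=5 -> V=0 FIRE
t=1: input=2 -> V=0 FIRE
t=2: input=4 -> V=0 FIRE
t=3: input=1 -> V=7
t=4: input=1 -> V=12
t=5: input=3 -> V=0 FIRE
t=6: input=4 -> V=0 FIRE
t=7: input=1 -> V=7
t=8: input=2 -> V=0 FIRE
t=9: input=1 -> V=7

Answer: 6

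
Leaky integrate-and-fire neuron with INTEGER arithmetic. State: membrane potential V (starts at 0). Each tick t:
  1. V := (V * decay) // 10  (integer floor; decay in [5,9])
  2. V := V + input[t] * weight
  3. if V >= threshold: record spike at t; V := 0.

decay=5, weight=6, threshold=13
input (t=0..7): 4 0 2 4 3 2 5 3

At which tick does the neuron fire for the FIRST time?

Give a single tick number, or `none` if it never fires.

t=0: input=4 -> V=0 FIRE
t=1: input=0 -> V=0
t=2: input=2 -> V=12
t=3: input=4 -> V=0 FIRE
t=4: input=3 -> V=0 FIRE
t=5: input=2 -> V=12
t=6: input=5 -> V=0 FIRE
t=7: input=3 -> V=0 FIRE

Answer: 0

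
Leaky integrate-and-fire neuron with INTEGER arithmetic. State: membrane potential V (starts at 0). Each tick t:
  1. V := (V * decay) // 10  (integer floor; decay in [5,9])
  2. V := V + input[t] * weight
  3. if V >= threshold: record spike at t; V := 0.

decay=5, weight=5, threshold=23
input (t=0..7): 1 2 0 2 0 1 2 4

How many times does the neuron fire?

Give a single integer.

Answer: 1

Derivation:
t=0: input=1 -> V=5
t=1: input=2 -> V=12
t=2: input=0 -> V=6
t=3: input=2 -> V=13
t=4: input=0 -> V=6
t=5: input=1 -> V=8
t=6: input=2 -> V=14
t=7: input=4 -> V=0 FIRE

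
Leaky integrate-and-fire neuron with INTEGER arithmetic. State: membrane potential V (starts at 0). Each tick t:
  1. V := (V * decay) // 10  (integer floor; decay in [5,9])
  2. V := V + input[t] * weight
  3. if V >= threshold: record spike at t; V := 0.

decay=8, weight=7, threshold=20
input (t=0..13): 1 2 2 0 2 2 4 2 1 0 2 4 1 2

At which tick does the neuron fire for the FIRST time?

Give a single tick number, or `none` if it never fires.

t=0: input=1 -> V=7
t=1: input=2 -> V=19
t=2: input=2 -> V=0 FIRE
t=3: input=0 -> V=0
t=4: input=2 -> V=14
t=5: input=2 -> V=0 FIRE
t=6: input=4 -> V=0 FIRE
t=7: input=2 -> V=14
t=8: input=1 -> V=18
t=9: input=0 -> V=14
t=10: input=2 -> V=0 FIRE
t=11: input=4 -> V=0 FIRE
t=12: input=1 -> V=7
t=13: input=2 -> V=19

Answer: 2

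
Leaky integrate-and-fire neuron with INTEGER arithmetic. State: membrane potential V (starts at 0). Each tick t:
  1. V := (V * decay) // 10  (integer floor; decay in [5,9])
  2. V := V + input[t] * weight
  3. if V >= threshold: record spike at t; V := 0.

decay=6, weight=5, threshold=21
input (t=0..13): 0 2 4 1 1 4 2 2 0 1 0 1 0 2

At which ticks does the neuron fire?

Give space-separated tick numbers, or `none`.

t=0: input=0 -> V=0
t=1: input=2 -> V=10
t=2: input=4 -> V=0 FIRE
t=3: input=1 -> V=5
t=4: input=1 -> V=8
t=5: input=4 -> V=0 FIRE
t=6: input=2 -> V=10
t=7: input=2 -> V=16
t=8: input=0 -> V=9
t=9: input=1 -> V=10
t=10: input=0 -> V=6
t=11: input=1 -> V=8
t=12: input=0 -> V=4
t=13: input=2 -> V=12

Answer: 2 5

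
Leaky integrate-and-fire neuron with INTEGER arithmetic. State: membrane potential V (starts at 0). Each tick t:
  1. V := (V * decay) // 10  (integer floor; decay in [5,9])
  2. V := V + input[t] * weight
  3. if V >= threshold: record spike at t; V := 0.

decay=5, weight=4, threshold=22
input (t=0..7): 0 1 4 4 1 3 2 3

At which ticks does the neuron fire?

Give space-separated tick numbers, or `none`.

t=0: input=0 -> V=0
t=1: input=1 -> V=4
t=2: input=4 -> V=18
t=3: input=4 -> V=0 FIRE
t=4: input=1 -> V=4
t=5: input=3 -> V=14
t=6: input=2 -> V=15
t=7: input=3 -> V=19

Answer: 3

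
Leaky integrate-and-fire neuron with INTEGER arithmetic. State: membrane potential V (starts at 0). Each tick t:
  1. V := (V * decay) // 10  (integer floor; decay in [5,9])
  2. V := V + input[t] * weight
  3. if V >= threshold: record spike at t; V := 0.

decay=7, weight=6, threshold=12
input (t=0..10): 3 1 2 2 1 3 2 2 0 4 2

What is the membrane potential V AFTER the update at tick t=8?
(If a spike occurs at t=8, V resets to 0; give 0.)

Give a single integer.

Answer: 0

Derivation:
t=0: input=3 -> V=0 FIRE
t=1: input=1 -> V=6
t=2: input=2 -> V=0 FIRE
t=3: input=2 -> V=0 FIRE
t=4: input=1 -> V=6
t=5: input=3 -> V=0 FIRE
t=6: input=2 -> V=0 FIRE
t=7: input=2 -> V=0 FIRE
t=8: input=0 -> V=0
t=9: input=4 -> V=0 FIRE
t=10: input=2 -> V=0 FIRE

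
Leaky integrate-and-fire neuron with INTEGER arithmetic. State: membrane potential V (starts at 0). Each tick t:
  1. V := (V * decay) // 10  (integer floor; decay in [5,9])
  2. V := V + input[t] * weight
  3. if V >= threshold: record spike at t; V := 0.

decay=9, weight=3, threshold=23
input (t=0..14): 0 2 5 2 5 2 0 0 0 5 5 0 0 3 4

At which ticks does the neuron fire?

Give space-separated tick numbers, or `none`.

Answer: 3 9 14

Derivation:
t=0: input=0 -> V=0
t=1: input=2 -> V=6
t=2: input=5 -> V=20
t=3: input=2 -> V=0 FIRE
t=4: input=5 -> V=15
t=5: input=2 -> V=19
t=6: input=0 -> V=17
t=7: input=0 -> V=15
t=8: input=0 -> V=13
t=9: input=5 -> V=0 FIRE
t=10: input=5 -> V=15
t=11: input=0 -> V=13
t=12: input=0 -> V=11
t=13: input=3 -> V=18
t=14: input=4 -> V=0 FIRE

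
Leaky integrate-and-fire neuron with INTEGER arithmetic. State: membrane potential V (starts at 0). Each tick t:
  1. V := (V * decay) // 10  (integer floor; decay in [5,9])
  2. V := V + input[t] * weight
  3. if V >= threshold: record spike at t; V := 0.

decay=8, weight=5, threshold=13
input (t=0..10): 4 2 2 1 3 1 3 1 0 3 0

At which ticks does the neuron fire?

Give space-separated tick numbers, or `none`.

Answer: 0 2 4 6 9

Derivation:
t=0: input=4 -> V=0 FIRE
t=1: input=2 -> V=10
t=2: input=2 -> V=0 FIRE
t=3: input=1 -> V=5
t=4: input=3 -> V=0 FIRE
t=5: input=1 -> V=5
t=6: input=3 -> V=0 FIRE
t=7: input=1 -> V=5
t=8: input=0 -> V=4
t=9: input=3 -> V=0 FIRE
t=10: input=0 -> V=0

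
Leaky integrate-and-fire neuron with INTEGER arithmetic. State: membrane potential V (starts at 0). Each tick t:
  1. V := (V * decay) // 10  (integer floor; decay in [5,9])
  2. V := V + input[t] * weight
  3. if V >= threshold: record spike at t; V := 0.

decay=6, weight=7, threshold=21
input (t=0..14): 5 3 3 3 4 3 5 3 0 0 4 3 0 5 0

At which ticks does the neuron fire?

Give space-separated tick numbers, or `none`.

Answer: 0 1 2 3 4 5 6 7 10 11 13

Derivation:
t=0: input=5 -> V=0 FIRE
t=1: input=3 -> V=0 FIRE
t=2: input=3 -> V=0 FIRE
t=3: input=3 -> V=0 FIRE
t=4: input=4 -> V=0 FIRE
t=5: input=3 -> V=0 FIRE
t=6: input=5 -> V=0 FIRE
t=7: input=3 -> V=0 FIRE
t=8: input=0 -> V=0
t=9: input=0 -> V=0
t=10: input=4 -> V=0 FIRE
t=11: input=3 -> V=0 FIRE
t=12: input=0 -> V=0
t=13: input=5 -> V=0 FIRE
t=14: input=0 -> V=0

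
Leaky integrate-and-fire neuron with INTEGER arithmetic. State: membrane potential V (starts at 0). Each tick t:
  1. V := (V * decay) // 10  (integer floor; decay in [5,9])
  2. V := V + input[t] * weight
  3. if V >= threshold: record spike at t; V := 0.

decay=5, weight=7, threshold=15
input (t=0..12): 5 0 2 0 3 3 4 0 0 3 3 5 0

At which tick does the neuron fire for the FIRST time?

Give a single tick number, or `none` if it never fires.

Answer: 0

Derivation:
t=0: input=5 -> V=0 FIRE
t=1: input=0 -> V=0
t=2: input=2 -> V=14
t=3: input=0 -> V=7
t=4: input=3 -> V=0 FIRE
t=5: input=3 -> V=0 FIRE
t=6: input=4 -> V=0 FIRE
t=7: input=0 -> V=0
t=8: input=0 -> V=0
t=9: input=3 -> V=0 FIRE
t=10: input=3 -> V=0 FIRE
t=11: input=5 -> V=0 FIRE
t=12: input=0 -> V=0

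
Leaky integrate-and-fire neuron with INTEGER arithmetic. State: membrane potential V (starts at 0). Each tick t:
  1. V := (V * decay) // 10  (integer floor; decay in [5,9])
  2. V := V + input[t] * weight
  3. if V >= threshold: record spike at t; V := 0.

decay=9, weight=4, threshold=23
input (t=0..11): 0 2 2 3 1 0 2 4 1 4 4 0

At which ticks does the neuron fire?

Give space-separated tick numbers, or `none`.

Answer: 3 7 10

Derivation:
t=0: input=0 -> V=0
t=1: input=2 -> V=8
t=2: input=2 -> V=15
t=3: input=3 -> V=0 FIRE
t=4: input=1 -> V=4
t=5: input=0 -> V=3
t=6: input=2 -> V=10
t=7: input=4 -> V=0 FIRE
t=8: input=1 -> V=4
t=9: input=4 -> V=19
t=10: input=4 -> V=0 FIRE
t=11: input=0 -> V=0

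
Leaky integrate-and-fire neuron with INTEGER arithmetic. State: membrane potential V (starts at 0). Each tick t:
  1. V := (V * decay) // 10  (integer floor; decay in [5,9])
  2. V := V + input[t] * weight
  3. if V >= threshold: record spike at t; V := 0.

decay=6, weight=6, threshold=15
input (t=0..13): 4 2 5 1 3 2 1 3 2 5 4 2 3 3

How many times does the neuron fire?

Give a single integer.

t=0: input=4 -> V=0 FIRE
t=1: input=2 -> V=12
t=2: input=5 -> V=0 FIRE
t=3: input=1 -> V=6
t=4: input=3 -> V=0 FIRE
t=5: input=2 -> V=12
t=6: input=1 -> V=13
t=7: input=3 -> V=0 FIRE
t=8: input=2 -> V=12
t=9: input=5 -> V=0 FIRE
t=10: input=4 -> V=0 FIRE
t=11: input=2 -> V=12
t=12: input=3 -> V=0 FIRE
t=13: input=3 -> V=0 FIRE

Answer: 8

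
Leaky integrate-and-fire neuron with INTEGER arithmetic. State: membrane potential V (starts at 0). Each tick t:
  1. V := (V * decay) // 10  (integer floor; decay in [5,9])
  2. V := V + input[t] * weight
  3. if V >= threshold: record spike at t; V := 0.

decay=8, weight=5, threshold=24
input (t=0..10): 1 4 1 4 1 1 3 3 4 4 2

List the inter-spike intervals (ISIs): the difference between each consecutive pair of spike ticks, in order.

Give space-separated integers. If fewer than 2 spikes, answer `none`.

Answer: 2 4 2

Derivation:
t=0: input=1 -> V=5
t=1: input=4 -> V=0 FIRE
t=2: input=1 -> V=5
t=3: input=4 -> V=0 FIRE
t=4: input=1 -> V=5
t=5: input=1 -> V=9
t=6: input=3 -> V=22
t=7: input=3 -> V=0 FIRE
t=8: input=4 -> V=20
t=9: input=4 -> V=0 FIRE
t=10: input=2 -> V=10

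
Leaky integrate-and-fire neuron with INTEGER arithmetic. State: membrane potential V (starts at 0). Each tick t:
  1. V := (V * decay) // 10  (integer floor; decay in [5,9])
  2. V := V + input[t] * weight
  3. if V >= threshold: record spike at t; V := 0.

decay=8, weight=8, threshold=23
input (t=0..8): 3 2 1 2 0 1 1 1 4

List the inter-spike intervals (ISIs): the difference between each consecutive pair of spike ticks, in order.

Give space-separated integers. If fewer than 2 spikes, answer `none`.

t=0: input=3 -> V=0 FIRE
t=1: input=2 -> V=16
t=2: input=1 -> V=20
t=3: input=2 -> V=0 FIRE
t=4: input=0 -> V=0
t=5: input=1 -> V=8
t=6: input=1 -> V=14
t=7: input=1 -> V=19
t=8: input=4 -> V=0 FIRE

Answer: 3 5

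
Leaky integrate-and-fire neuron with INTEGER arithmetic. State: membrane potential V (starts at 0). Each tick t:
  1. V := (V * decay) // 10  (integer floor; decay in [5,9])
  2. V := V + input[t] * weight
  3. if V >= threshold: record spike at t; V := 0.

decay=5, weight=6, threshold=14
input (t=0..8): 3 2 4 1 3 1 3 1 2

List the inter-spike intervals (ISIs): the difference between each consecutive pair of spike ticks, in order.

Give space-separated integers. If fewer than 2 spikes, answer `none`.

Answer: 2 2 2 2

Derivation:
t=0: input=3 -> V=0 FIRE
t=1: input=2 -> V=12
t=2: input=4 -> V=0 FIRE
t=3: input=1 -> V=6
t=4: input=3 -> V=0 FIRE
t=5: input=1 -> V=6
t=6: input=3 -> V=0 FIRE
t=7: input=1 -> V=6
t=8: input=2 -> V=0 FIRE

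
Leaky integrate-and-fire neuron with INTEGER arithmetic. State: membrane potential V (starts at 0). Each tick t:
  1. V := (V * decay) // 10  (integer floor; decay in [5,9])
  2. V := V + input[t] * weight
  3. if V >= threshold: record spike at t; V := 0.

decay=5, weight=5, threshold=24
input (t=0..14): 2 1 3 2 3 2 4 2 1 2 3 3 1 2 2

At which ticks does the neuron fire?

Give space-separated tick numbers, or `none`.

t=0: input=2 -> V=10
t=1: input=1 -> V=10
t=2: input=3 -> V=20
t=3: input=2 -> V=20
t=4: input=3 -> V=0 FIRE
t=5: input=2 -> V=10
t=6: input=4 -> V=0 FIRE
t=7: input=2 -> V=10
t=8: input=1 -> V=10
t=9: input=2 -> V=15
t=10: input=3 -> V=22
t=11: input=3 -> V=0 FIRE
t=12: input=1 -> V=5
t=13: input=2 -> V=12
t=14: input=2 -> V=16

Answer: 4 6 11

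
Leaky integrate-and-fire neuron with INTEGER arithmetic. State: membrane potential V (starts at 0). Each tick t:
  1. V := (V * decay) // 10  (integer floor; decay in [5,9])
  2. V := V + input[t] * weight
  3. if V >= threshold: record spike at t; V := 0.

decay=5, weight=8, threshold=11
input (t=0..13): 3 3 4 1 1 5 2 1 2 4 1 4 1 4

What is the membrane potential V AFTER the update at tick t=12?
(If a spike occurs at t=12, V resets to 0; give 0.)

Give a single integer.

Answer: 8

Derivation:
t=0: input=3 -> V=0 FIRE
t=1: input=3 -> V=0 FIRE
t=2: input=4 -> V=0 FIRE
t=3: input=1 -> V=8
t=4: input=1 -> V=0 FIRE
t=5: input=5 -> V=0 FIRE
t=6: input=2 -> V=0 FIRE
t=7: input=1 -> V=8
t=8: input=2 -> V=0 FIRE
t=9: input=4 -> V=0 FIRE
t=10: input=1 -> V=8
t=11: input=4 -> V=0 FIRE
t=12: input=1 -> V=8
t=13: input=4 -> V=0 FIRE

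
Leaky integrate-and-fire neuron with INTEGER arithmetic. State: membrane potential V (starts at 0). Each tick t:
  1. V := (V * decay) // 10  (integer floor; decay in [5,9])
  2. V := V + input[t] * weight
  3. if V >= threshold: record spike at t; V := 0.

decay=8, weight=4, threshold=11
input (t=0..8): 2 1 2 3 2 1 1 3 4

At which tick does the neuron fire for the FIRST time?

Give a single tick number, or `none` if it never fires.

t=0: input=2 -> V=8
t=1: input=1 -> V=10
t=2: input=2 -> V=0 FIRE
t=3: input=3 -> V=0 FIRE
t=4: input=2 -> V=8
t=5: input=1 -> V=10
t=6: input=1 -> V=0 FIRE
t=7: input=3 -> V=0 FIRE
t=8: input=4 -> V=0 FIRE

Answer: 2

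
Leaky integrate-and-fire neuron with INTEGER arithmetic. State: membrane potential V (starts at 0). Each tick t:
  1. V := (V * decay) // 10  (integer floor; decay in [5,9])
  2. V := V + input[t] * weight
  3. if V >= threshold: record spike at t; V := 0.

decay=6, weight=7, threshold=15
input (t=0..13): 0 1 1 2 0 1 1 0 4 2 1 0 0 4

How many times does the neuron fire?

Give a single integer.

t=0: input=0 -> V=0
t=1: input=1 -> V=7
t=2: input=1 -> V=11
t=3: input=2 -> V=0 FIRE
t=4: input=0 -> V=0
t=5: input=1 -> V=7
t=6: input=1 -> V=11
t=7: input=0 -> V=6
t=8: input=4 -> V=0 FIRE
t=9: input=2 -> V=14
t=10: input=1 -> V=0 FIRE
t=11: input=0 -> V=0
t=12: input=0 -> V=0
t=13: input=4 -> V=0 FIRE

Answer: 4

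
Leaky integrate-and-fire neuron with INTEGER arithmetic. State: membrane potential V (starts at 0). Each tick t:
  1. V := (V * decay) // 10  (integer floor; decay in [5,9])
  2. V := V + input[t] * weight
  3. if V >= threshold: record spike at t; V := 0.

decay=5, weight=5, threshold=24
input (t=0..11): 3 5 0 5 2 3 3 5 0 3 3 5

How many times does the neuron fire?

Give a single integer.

t=0: input=3 -> V=15
t=1: input=5 -> V=0 FIRE
t=2: input=0 -> V=0
t=3: input=5 -> V=0 FIRE
t=4: input=2 -> V=10
t=5: input=3 -> V=20
t=6: input=3 -> V=0 FIRE
t=7: input=5 -> V=0 FIRE
t=8: input=0 -> V=0
t=9: input=3 -> V=15
t=10: input=3 -> V=22
t=11: input=5 -> V=0 FIRE

Answer: 5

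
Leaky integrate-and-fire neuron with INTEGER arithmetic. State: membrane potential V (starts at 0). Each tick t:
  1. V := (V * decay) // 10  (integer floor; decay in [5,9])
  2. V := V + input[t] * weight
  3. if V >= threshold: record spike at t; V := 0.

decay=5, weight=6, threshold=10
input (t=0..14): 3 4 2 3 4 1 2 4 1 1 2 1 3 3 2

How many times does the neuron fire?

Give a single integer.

t=0: input=3 -> V=0 FIRE
t=1: input=4 -> V=0 FIRE
t=2: input=2 -> V=0 FIRE
t=3: input=3 -> V=0 FIRE
t=4: input=4 -> V=0 FIRE
t=5: input=1 -> V=6
t=6: input=2 -> V=0 FIRE
t=7: input=4 -> V=0 FIRE
t=8: input=1 -> V=6
t=9: input=1 -> V=9
t=10: input=2 -> V=0 FIRE
t=11: input=1 -> V=6
t=12: input=3 -> V=0 FIRE
t=13: input=3 -> V=0 FIRE
t=14: input=2 -> V=0 FIRE

Answer: 11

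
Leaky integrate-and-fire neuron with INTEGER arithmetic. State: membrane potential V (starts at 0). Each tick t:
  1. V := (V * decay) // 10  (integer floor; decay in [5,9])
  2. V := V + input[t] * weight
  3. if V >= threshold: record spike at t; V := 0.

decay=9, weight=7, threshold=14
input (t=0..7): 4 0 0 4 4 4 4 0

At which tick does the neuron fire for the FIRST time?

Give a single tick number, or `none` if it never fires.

Answer: 0

Derivation:
t=0: input=4 -> V=0 FIRE
t=1: input=0 -> V=0
t=2: input=0 -> V=0
t=3: input=4 -> V=0 FIRE
t=4: input=4 -> V=0 FIRE
t=5: input=4 -> V=0 FIRE
t=6: input=4 -> V=0 FIRE
t=7: input=0 -> V=0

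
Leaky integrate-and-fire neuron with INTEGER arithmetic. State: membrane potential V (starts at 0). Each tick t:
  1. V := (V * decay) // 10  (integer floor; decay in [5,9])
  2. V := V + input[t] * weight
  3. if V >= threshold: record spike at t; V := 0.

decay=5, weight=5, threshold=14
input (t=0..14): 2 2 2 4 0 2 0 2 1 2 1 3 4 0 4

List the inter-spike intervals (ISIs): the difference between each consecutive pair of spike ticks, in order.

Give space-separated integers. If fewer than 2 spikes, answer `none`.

Answer: 2 6 2 1 2

Derivation:
t=0: input=2 -> V=10
t=1: input=2 -> V=0 FIRE
t=2: input=2 -> V=10
t=3: input=4 -> V=0 FIRE
t=4: input=0 -> V=0
t=5: input=2 -> V=10
t=6: input=0 -> V=5
t=7: input=2 -> V=12
t=8: input=1 -> V=11
t=9: input=2 -> V=0 FIRE
t=10: input=1 -> V=5
t=11: input=3 -> V=0 FIRE
t=12: input=4 -> V=0 FIRE
t=13: input=0 -> V=0
t=14: input=4 -> V=0 FIRE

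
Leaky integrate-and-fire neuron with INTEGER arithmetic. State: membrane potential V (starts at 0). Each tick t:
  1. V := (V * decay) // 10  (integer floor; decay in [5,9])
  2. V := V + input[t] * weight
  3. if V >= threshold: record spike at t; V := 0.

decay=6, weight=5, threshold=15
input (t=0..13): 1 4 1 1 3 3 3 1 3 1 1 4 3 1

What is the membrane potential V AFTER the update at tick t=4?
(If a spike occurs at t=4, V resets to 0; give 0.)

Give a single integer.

Answer: 0

Derivation:
t=0: input=1 -> V=5
t=1: input=4 -> V=0 FIRE
t=2: input=1 -> V=5
t=3: input=1 -> V=8
t=4: input=3 -> V=0 FIRE
t=5: input=3 -> V=0 FIRE
t=6: input=3 -> V=0 FIRE
t=7: input=1 -> V=5
t=8: input=3 -> V=0 FIRE
t=9: input=1 -> V=5
t=10: input=1 -> V=8
t=11: input=4 -> V=0 FIRE
t=12: input=3 -> V=0 FIRE
t=13: input=1 -> V=5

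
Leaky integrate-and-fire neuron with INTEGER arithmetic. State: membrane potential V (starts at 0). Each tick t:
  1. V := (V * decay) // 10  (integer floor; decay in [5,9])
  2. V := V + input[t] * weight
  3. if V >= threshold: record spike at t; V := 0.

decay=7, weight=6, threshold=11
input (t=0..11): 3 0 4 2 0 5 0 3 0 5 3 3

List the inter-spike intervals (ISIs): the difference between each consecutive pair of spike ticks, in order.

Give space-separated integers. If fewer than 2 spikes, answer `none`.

t=0: input=3 -> V=0 FIRE
t=1: input=0 -> V=0
t=2: input=4 -> V=0 FIRE
t=3: input=2 -> V=0 FIRE
t=4: input=0 -> V=0
t=5: input=5 -> V=0 FIRE
t=6: input=0 -> V=0
t=7: input=3 -> V=0 FIRE
t=8: input=0 -> V=0
t=9: input=5 -> V=0 FIRE
t=10: input=3 -> V=0 FIRE
t=11: input=3 -> V=0 FIRE

Answer: 2 1 2 2 2 1 1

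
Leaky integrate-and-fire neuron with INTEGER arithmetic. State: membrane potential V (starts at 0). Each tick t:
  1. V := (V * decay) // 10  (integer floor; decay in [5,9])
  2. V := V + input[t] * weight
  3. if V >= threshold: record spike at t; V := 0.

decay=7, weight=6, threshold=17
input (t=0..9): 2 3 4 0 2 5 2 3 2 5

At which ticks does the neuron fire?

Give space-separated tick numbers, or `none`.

t=0: input=2 -> V=12
t=1: input=3 -> V=0 FIRE
t=2: input=4 -> V=0 FIRE
t=3: input=0 -> V=0
t=4: input=2 -> V=12
t=5: input=5 -> V=0 FIRE
t=6: input=2 -> V=12
t=7: input=3 -> V=0 FIRE
t=8: input=2 -> V=12
t=9: input=5 -> V=0 FIRE

Answer: 1 2 5 7 9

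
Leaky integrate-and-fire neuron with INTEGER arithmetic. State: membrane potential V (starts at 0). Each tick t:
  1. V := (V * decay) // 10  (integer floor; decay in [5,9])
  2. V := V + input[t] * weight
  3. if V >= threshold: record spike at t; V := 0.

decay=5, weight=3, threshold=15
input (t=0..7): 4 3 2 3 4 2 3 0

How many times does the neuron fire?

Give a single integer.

Answer: 2

Derivation:
t=0: input=4 -> V=12
t=1: input=3 -> V=0 FIRE
t=2: input=2 -> V=6
t=3: input=3 -> V=12
t=4: input=4 -> V=0 FIRE
t=5: input=2 -> V=6
t=6: input=3 -> V=12
t=7: input=0 -> V=6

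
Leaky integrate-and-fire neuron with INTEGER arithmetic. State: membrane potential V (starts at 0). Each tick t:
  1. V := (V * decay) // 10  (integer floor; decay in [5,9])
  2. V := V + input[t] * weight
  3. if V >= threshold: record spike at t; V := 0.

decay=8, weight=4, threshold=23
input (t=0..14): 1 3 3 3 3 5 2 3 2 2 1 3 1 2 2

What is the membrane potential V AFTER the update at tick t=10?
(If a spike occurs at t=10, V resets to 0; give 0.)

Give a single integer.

Answer: 4

Derivation:
t=0: input=1 -> V=4
t=1: input=3 -> V=15
t=2: input=3 -> V=0 FIRE
t=3: input=3 -> V=12
t=4: input=3 -> V=21
t=5: input=5 -> V=0 FIRE
t=6: input=2 -> V=8
t=7: input=3 -> V=18
t=8: input=2 -> V=22
t=9: input=2 -> V=0 FIRE
t=10: input=1 -> V=4
t=11: input=3 -> V=15
t=12: input=1 -> V=16
t=13: input=2 -> V=20
t=14: input=2 -> V=0 FIRE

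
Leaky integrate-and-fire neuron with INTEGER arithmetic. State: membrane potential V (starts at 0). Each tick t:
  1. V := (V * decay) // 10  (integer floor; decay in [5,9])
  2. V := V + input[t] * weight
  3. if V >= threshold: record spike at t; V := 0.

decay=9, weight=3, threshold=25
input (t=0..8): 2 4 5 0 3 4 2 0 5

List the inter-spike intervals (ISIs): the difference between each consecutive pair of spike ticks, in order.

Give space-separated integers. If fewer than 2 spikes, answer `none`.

t=0: input=2 -> V=6
t=1: input=4 -> V=17
t=2: input=5 -> V=0 FIRE
t=3: input=0 -> V=0
t=4: input=3 -> V=9
t=5: input=4 -> V=20
t=6: input=2 -> V=24
t=7: input=0 -> V=21
t=8: input=5 -> V=0 FIRE

Answer: 6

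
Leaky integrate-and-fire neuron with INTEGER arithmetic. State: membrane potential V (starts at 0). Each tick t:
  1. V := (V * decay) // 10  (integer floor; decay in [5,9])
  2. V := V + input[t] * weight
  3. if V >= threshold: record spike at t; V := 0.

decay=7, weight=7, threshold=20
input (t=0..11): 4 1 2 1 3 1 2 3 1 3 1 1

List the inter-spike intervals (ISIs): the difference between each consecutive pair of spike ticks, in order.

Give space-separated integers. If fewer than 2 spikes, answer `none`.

t=0: input=4 -> V=0 FIRE
t=1: input=1 -> V=7
t=2: input=2 -> V=18
t=3: input=1 -> V=19
t=4: input=3 -> V=0 FIRE
t=5: input=1 -> V=7
t=6: input=2 -> V=18
t=7: input=3 -> V=0 FIRE
t=8: input=1 -> V=7
t=9: input=3 -> V=0 FIRE
t=10: input=1 -> V=7
t=11: input=1 -> V=11

Answer: 4 3 2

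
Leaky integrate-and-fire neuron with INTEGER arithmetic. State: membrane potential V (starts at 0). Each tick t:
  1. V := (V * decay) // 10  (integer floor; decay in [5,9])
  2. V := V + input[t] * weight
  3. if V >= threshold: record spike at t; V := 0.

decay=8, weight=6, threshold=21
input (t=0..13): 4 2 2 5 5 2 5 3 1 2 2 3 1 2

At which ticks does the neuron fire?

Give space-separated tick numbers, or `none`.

t=0: input=4 -> V=0 FIRE
t=1: input=2 -> V=12
t=2: input=2 -> V=0 FIRE
t=3: input=5 -> V=0 FIRE
t=4: input=5 -> V=0 FIRE
t=5: input=2 -> V=12
t=6: input=5 -> V=0 FIRE
t=7: input=3 -> V=18
t=8: input=1 -> V=20
t=9: input=2 -> V=0 FIRE
t=10: input=2 -> V=12
t=11: input=3 -> V=0 FIRE
t=12: input=1 -> V=6
t=13: input=2 -> V=16

Answer: 0 2 3 4 6 9 11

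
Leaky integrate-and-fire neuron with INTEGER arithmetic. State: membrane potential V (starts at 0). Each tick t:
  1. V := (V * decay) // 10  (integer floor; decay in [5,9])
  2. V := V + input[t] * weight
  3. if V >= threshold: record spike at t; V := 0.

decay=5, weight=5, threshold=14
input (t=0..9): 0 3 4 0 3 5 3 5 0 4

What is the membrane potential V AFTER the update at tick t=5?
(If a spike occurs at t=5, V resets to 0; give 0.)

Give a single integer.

Answer: 0

Derivation:
t=0: input=0 -> V=0
t=1: input=3 -> V=0 FIRE
t=2: input=4 -> V=0 FIRE
t=3: input=0 -> V=0
t=4: input=3 -> V=0 FIRE
t=5: input=5 -> V=0 FIRE
t=6: input=3 -> V=0 FIRE
t=7: input=5 -> V=0 FIRE
t=8: input=0 -> V=0
t=9: input=4 -> V=0 FIRE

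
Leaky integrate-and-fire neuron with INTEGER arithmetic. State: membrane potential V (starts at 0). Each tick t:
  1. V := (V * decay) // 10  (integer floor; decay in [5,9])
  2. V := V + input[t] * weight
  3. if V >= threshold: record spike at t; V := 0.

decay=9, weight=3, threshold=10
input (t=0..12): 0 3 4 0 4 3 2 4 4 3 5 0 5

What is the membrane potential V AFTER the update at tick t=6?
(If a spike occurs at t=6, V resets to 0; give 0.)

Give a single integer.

t=0: input=0 -> V=0
t=1: input=3 -> V=9
t=2: input=4 -> V=0 FIRE
t=3: input=0 -> V=0
t=4: input=4 -> V=0 FIRE
t=5: input=3 -> V=9
t=6: input=2 -> V=0 FIRE
t=7: input=4 -> V=0 FIRE
t=8: input=4 -> V=0 FIRE
t=9: input=3 -> V=9
t=10: input=5 -> V=0 FIRE
t=11: input=0 -> V=0
t=12: input=5 -> V=0 FIRE

Answer: 0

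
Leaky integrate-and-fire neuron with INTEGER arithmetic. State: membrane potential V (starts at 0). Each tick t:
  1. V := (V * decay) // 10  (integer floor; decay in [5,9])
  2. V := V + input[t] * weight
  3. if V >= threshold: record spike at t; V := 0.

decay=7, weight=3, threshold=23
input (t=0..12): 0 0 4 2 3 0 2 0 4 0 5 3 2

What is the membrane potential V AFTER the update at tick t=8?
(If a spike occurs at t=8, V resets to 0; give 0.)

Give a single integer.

t=0: input=0 -> V=0
t=1: input=0 -> V=0
t=2: input=4 -> V=12
t=3: input=2 -> V=14
t=4: input=3 -> V=18
t=5: input=0 -> V=12
t=6: input=2 -> V=14
t=7: input=0 -> V=9
t=8: input=4 -> V=18
t=9: input=0 -> V=12
t=10: input=5 -> V=0 FIRE
t=11: input=3 -> V=9
t=12: input=2 -> V=12

Answer: 18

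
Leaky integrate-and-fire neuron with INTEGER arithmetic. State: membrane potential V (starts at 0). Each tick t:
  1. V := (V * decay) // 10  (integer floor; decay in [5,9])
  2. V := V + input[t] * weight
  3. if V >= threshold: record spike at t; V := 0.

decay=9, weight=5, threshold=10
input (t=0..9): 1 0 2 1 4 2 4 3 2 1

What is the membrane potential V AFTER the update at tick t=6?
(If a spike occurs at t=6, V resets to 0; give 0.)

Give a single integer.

Answer: 0

Derivation:
t=0: input=1 -> V=5
t=1: input=0 -> V=4
t=2: input=2 -> V=0 FIRE
t=3: input=1 -> V=5
t=4: input=4 -> V=0 FIRE
t=5: input=2 -> V=0 FIRE
t=6: input=4 -> V=0 FIRE
t=7: input=3 -> V=0 FIRE
t=8: input=2 -> V=0 FIRE
t=9: input=1 -> V=5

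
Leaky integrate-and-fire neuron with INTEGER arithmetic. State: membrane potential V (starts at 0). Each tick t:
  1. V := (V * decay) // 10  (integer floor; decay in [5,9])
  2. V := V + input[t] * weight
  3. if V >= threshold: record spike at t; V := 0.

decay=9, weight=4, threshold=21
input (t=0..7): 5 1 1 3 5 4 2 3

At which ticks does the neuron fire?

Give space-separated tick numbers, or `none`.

Answer: 1 4 6

Derivation:
t=0: input=5 -> V=20
t=1: input=1 -> V=0 FIRE
t=2: input=1 -> V=4
t=3: input=3 -> V=15
t=4: input=5 -> V=0 FIRE
t=5: input=4 -> V=16
t=6: input=2 -> V=0 FIRE
t=7: input=3 -> V=12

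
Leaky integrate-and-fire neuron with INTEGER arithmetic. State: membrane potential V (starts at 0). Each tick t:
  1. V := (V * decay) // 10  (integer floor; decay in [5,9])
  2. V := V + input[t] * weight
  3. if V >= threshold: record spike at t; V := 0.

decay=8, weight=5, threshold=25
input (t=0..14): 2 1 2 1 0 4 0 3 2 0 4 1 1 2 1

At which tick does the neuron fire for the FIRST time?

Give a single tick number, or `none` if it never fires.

Answer: 5

Derivation:
t=0: input=2 -> V=10
t=1: input=1 -> V=13
t=2: input=2 -> V=20
t=3: input=1 -> V=21
t=4: input=0 -> V=16
t=5: input=4 -> V=0 FIRE
t=6: input=0 -> V=0
t=7: input=3 -> V=15
t=8: input=2 -> V=22
t=9: input=0 -> V=17
t=10: input=4 -> V=0 FIRE
t=11: input=1 -> V=5
t=12: input=1 -> V=9
t=13: input=2 -> V=17
t=14: input=1 -> V=18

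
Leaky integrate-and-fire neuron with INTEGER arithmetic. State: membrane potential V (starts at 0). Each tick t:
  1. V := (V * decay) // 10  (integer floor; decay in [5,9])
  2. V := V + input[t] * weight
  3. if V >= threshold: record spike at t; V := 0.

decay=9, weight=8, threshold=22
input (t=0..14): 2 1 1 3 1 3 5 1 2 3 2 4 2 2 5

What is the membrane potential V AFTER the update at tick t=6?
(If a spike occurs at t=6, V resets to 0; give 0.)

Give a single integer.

t=0: input=2 -> V=16
t=1: input=1 -> V=0 FIRE
t=2: input=1 -> V=8
t=3: input=3 -> V=0 FIRE
t=4: input=1 -> V=8
t=5: input=3 -> V=0 FIRE
t=6: input=5 -> V=0 FIRE
t=7: input=1 -> V=8
t=8: input=2 -> V=0 FIRE
t=9: input=3 -> V=0 FIRE
t=10: input=2 -> V=16
t=11: input=4 -> V=0 FIRE
t=12: input=2 -> V=16
t=13: input=2 -> V=0 FIRE
t=14: input=5 -> V=0 FIRE

Answer: 0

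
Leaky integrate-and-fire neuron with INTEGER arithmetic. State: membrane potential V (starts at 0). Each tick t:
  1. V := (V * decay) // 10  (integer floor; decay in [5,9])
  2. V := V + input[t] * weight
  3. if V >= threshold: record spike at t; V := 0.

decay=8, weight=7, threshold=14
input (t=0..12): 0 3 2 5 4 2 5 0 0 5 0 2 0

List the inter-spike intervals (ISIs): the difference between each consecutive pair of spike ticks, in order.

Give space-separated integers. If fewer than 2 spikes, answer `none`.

Answer: 1 1 1 1 1 3 2

Derivation:
t=0: input=0 -> V=0
t=1: input=3 -> V=0 FIRE
t=2: input=2 -> V=0 FIRE
t=3: input=5 -> V=0 FIRE
t=4: input=4 -> V=0 FIRE
t=5: input=2 -> V=0 FIRE
t=6: input=5 -> V=0 FIRE
t=7: input=0 -> V=0
t=8: input=0 -> V=0
t=9: input=5 -> V=0 FIRE
t=10: input=0 -> V=0
t=11: input=2 -> V=0 FIRE
t=12: input=0 -> V=0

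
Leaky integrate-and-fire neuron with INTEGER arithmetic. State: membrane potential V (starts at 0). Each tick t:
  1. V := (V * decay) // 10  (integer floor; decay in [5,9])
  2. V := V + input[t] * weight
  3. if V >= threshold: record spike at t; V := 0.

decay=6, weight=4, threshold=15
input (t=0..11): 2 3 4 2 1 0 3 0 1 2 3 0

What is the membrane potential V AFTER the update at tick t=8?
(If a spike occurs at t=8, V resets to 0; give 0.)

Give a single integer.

Answer: 8

Derivation:
t=0: input=2 -> V=8
t=1: input=3 -> V=0 FIRE
t=2: input=4 -> V=0 FIRE
t=3: input=2 -> V=8
t=4: input=1 -> V=8
t=5: input=0 -> V=4
t=6: input=3 -> V=14
t=7: input=0 -> V=8
t=8: input=1 -> V=8
t=9: input=2 -> V=12
t=10: input=3 -> V=0 FIRE
t=11: input=0 -> V=0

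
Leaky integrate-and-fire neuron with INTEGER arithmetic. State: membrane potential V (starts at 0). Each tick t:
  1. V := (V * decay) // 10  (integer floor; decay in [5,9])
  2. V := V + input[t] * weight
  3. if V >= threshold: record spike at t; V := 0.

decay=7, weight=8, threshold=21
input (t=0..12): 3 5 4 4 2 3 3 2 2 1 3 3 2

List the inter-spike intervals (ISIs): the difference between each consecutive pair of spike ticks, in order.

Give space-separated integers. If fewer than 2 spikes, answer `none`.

Answer: 1 1 1 2 1 2 2 1

Derivation:
t=0: input=3 -> V=0 FIRE
t=1: input=5 -> V=0 FIRE
t=2: input=4 -> V=0 FIRE
t=3: input=4 -> V=0 FIRE
t=4: input=2 -> V=16
t=5: input=3 -> V=0 FIRE
t=6: input=3 -> V=0 FIRE
t=7: input=2 -> V=16
t=8: input=2 -> V=0 FIRE
t=9: input=1 -> V=8
t=10: input=3 -> V=0 FIRE
t=11: input=3 -> V=0 FIRE
t=12: input=2 -> V=16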